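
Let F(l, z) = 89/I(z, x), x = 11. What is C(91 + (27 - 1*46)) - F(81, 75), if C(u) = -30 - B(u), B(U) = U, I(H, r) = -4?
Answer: -319/4 ≈ -79.750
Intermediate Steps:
F(l, z) = -89/4 (F(l, z) = 89/(-4) = 89*(-¼) = -89/4)
C(u) = -30 - u
C(91 + (27 - 1*46)) - F(81, 75) = (-30 - (91 + (27 - 1*46))) - 1*(-89/4) = (-30 - (91 + (27 - 46))) + 89/4 = (-30 - (91 - 19)) + 89/4 = (-30 - 1*72) + 89/4 = (-30 - 72) + 89/4 = -102 + 89/4 = -319/4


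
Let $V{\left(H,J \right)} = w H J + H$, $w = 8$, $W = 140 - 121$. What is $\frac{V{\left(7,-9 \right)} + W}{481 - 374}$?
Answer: $- \frac{478}{107} \approx -4.4673$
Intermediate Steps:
$W = 19$ ($W = 140 - 121 = 19$)
$V{\left(H,J \right)} = H + 8 H J$ ($V{\left(H,J \right)} = 8 H J + H = H + 8 H J$)
$\frac{V{\left(7,-9 \right)} + W}{481 - 374} = \frac{7 \left(1 + 8 \left(-9\right)\right) + 19}{481 - 374} = \frac{7 \left(1 - 72\right) + 19}{107} = \left(7 \left(-71\right) + 19\right) \frac{1}{107} = \left(-497 + 19\right) \frac{1}{107} = \left(-478\right) \frac{1}{107} = - \frac{478}{107}$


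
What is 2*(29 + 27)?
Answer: 112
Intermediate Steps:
2*(29 + 27) = 2*56 = 112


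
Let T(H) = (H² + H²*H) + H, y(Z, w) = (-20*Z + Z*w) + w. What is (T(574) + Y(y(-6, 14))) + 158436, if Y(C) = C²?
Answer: 189610210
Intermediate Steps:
y(Z, w) = w - 20*Z + Z*w
T(H) = H + H² + H³ (T(H) = (H² + H³) + H = H + H² + H³)
(T(574) + Y(y(-6, 14))) + 158436 = (574*(1 + 574 + 574²) + (14 - 20*(-6) - 6*14)²) + 158436 = (574*(1 + 574 + 329476) + (14 + 120 - 84)²) + 158436 = (574*330051 + 50²) + 158436 = (189449274 + 2500) + 158436 = 189451774 + 158436 = 189610210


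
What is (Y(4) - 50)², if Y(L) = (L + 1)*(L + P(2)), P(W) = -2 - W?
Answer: 2500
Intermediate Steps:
Y(L) = (1 + L)*(-4 + L) (Y(L) = (L + 1)*(L + (-2 - 1*2)) = (1 + L)*(L + (-2 - 2)) = (1 + L)*(L - 4) = (1 + L)*(-4 + L))
(Y(4) - 50)² = ((-4 + 4² - 3*4) - 50)² = ((-4 + 16 - 12) - 50)² = (0 - 50)² = (-50)² = 2500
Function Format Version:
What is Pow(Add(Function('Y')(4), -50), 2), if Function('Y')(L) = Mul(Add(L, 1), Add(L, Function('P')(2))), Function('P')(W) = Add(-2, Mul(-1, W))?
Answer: 2500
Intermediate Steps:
Function('Y')(L) = Mul(Add(1, L), Add(-4, L)) (Function('Y')(L) = Mul(Add(L, 1), Add(L, Add(-2, Mul(-1, 2)))) = Mul(Add(1, L), Add(L, Add(-2, -2))) = Mul(Add(1, L), Add(L, -4)) = Mul(Add(1, L), Add(-4, L)))
Pow(Add(Function('Y')(4), -50), 2) = Pow(Add(Add(-4, Pow(4, 2), Mul(-3, 4)), -50), 2) = Pow(Add(Add(-4, 16, -12), -50), 2) = Pow(Add(0, -50), 2) = Pow(-50, 2) = 2500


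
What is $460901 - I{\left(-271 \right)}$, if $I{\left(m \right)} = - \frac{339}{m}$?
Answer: $\frac{124903832}{271} \approx 4.609 \cdot 10^{5}$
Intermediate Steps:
$460901 - I{\left(-271 \right)} = 460901 - - \frac{339}{-271} = 460901 - \left(-339\right) \left(- \frac{1}{271}\right) = 460901 - \frac{339}{271} = \frac{124903832}{271}$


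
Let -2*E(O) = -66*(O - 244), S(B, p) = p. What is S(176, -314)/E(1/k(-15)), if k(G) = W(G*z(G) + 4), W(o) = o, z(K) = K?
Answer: 71906/1843875 ≈ 0.038997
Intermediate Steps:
k(G) = 4 + G² (k(G) = G*G + 4 = G² + 4 = 4 + G²)
E(O) = -8052 + 33*O (E(O) = -(-33)*(O - 244) = -(-33)*(-244 + O) = -(16104 - 66*O)/2 = -8052 + 33*O)
S(176, -314)/E(1/k(-15)) = -314/(-8052 + 33/(4 + (-15)²)) = -314/(-8052 + 33/(4 + 225)) = -314/(-8052 + 33/229) = -314/(-1843875/229) = -314*(-229/1843875) = 71906/1843875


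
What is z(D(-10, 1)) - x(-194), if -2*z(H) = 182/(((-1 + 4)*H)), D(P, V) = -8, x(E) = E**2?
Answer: -903173/24 ≈ -37632.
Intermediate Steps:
z(H) = -91/(3*H) (z(H) = -91/((-1 + 4)*H) = -91/(3*H))
z(D(-10, 1)) - x(-194) = -91/3/(-8) - 1*(-194)**2 = -91/3*(-1/8) - 1*37636 = 91/24 - 37636 = -903173/24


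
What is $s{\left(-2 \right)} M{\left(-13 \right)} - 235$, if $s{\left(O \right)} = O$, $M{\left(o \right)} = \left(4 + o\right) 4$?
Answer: $-163$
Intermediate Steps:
$M{\left(o \right)} = 16 + 4 o$
$s{\left(-2 \right)} M{\left(-13 \right)} - 235 = - 2 \left(16 + 4 \left(-13\right)\right) - 235 = - 2 \left(16 - 52\right) - 235 = \left(-2\right) \left(-36\right) - 235 = 72 - 235 = -163$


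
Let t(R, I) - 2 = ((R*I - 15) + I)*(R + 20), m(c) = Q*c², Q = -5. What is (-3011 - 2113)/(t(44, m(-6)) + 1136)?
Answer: 2562/259111 ≈ 0.0098877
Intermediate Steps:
m(c) = -5*c²
t(R, I) = 2 + (20 + R)*(-15 + I + I*R) (t(R, I) = 2 + ((R*I - 15) + I)*(R + 20) = 2 + ((I*R - 15) + I)*(20 + R) = 2 + ((-15 + I*R) + I)*(20 + R) = 2 + (-15 + I + I*R)*(20 + R) = 2 + (20 + R)*(-15 + I + I*R))
(-3011 - 2113)/(t(44, m(-6)) + 1136) = (-3011 - 2113)/((-298 - 15*44 + 20*(-5*(-6)²) - 5*(-6)²*44² + 21*(-5*(-6)²)*44) + 1136) = -5124/((-298 - 660 + 20*(-5*36) - 5*36*1936 + 21*(-5*36)*44) + 1136) = -5124/((-298 - 660 + 20*(-180) - 180*1936 + 21*(-180)*44) + 1136) = -5124/((-298 - 660 - 3600 - 348480 - 166320) + 1136) = -5124/(-519358 + 1136) = -5124/(-518222) = -5124*(-1/518222) = 2562/259111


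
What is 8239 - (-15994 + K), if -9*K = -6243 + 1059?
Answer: 23657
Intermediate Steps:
K = 576 (K = -(-6243 + 1059)/9 = -⅑*(-5184) = 576)
8239 - (-15994 + K) = 8239 - (-15994 + 576) = 8239 - 1*(-15418) = 8239 + 15418 = 23657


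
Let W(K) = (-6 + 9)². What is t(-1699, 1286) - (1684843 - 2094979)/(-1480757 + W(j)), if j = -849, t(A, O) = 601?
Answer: 222379853/370187 ≈ 600.72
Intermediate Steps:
W(K) = 9 (W(K) = 3² = 9)
t(-1699, 1286) - (1684843 - 2094979)/(-1480757 + W(j)) = 601 - (1684843 - 2094979)/(-1480757 + 9) = 601 - (-410136)/(-1480748) = 601 - (-410136)*(-1)/1480748 = 601 - 1*102534/370187 = 601 - 102534/370187 = 222379853/370187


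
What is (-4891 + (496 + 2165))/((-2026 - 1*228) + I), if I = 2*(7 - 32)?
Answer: 1115/1152 ≈ 0.96788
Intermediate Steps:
I = -50 (I = 2*(-25) = -50)
(-4891 + (496 + 2165))/((-2026 - 1*228) + I) = (-4891 + (496 + 2165))/((-2026 - 1*228) - 50) = (-4891 + 2661)/((-2026 - 228) - 50) = -2230/(-2254 - 50) = -2230/(-2304) = -2230*(-1/2304) = 1115/1152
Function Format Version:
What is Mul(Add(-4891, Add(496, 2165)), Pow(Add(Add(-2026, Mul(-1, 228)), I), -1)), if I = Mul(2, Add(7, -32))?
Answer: Rational(1115, 1152) ≈ 0.96788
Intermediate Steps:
I = -50 (I = Mul(2, -25) = -50)
Mul(Add(-4891, Add(496, 2165)), Pow(Add(Add(-2026, Mul(-1, 228)), I), -1)) = Mul(Add(-4891, Add(496, 2165)), Pow(Add(Add(-2026, Mul(-1, 228)), -50), -1)) = Mul(Add(-4891, 2661), Pow(Add(Add(-2026, -228), -50), -1)) = Mul(-2230, Pow(Add(-2254, -50), -1)) = Mul(-2230, Pow(-2304, -1)) = Mul(-2230, Rational(-1, 2304)) = Rational(1115, 1152)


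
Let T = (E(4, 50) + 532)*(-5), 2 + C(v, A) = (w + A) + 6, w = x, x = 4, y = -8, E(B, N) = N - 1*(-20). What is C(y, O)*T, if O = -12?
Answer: 12040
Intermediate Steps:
E(B, N) = 20 + N (E(B, N) = N + 20 = 20 + N)
w = 4
C(v, A) = 8 + A (C(v, A) = -2 + ((4 + A) + 6) = -2 + (10 + A) = 8 + A)
T = -3010 (T = ((20 + 50) + 532)*(-5) = (70 + 532)*(-5) = 602*(-5) = -3010)
C(y, O)*T = (8 - 12)*(-3010) = -4*(-3010) = 12040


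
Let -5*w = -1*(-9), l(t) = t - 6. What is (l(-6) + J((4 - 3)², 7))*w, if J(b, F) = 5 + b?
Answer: 54/5 ≈ 10.800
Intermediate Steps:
l(t) = -6 + t
w = -9/5 (w = -(-1)*(-9)/5 = -⅕*9 = -9/5 ≈ -1.8000)
(l(-6) + J((4 - 3)², 7))*w = ((-6 - 6) + (5 + (4 - 3)²))*(-9/5) = (-12 + (5 + 1²))*(-9/5) = (-12 + (5 + 1))*(-9/5) = (-12 + 6)*(-9/5) = -6*(-9/5) = 54/5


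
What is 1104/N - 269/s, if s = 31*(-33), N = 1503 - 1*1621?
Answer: -548825/60357 ≈ -9.0930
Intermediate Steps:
N = -118 (N = 1503 - 1621 = -118)
s = -1023
1104/N - 269/s = 1104/(-118) - 269/(-1023) = 1104*(-1/118) - 269*(-1/1023) = -552/59 + 269/1023 = -548825/60357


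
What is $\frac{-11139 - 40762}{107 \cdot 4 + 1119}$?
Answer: $- \frac{3053}{91} \approx -33.549$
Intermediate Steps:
$\frac{-11139 - 40762}{107 \cdot 4 + 1119} = - \frac{51901}{428 + 1119} = - \frac{51901}{1547} = \left(-51901\right) \frac{1}{1547} = - \frac{3053}{91}$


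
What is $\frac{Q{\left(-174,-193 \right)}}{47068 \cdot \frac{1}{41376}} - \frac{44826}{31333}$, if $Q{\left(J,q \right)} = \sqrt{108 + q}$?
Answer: $- \frac{44826}{31333} + \frac{10344 i \sqrt{85}}{11767} \approx -1.4306 + 8.1046 i$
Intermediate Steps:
$\frac{Q{\left(-174,-193 \right)}}{47068 \cdot \frac{1}{41376}} - \frac{44826}{31333} = \frac{\sqrt{108 - 193}}{47068 \cdot \frac{1}{41376}} - \frac{44826}{31333} = \frac{\sqrt{-85}}{47068 \cdot \frac{1}{41376}} - \frac{44826}{31333} = \frac{i \sqrt{85}}{\frac{11767}{10344}} - \frac{44826}{31333} = i \sqrt{85} \cdot \frac{10344}{11767} - \frac{44826}{31333} = \frac{10344 i \sqrt{85}}{11767} - \frac{44826}{31333} = - \frac{44826}{31333} + \frac{10344 i \sqrt{85}}{11767}$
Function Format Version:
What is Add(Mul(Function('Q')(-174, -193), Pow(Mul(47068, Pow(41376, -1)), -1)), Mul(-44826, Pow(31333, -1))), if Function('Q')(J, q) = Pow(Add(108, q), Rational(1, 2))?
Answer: Add(Rational(-44826, 31333), Mul(Rational(10344, 11767), I, Pow(85, Rational(1, 2)))) ≈ Add(-1.4306, Mul(8.1046, I))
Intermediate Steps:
Add(Mul(Function('Q')(-174, -193), Pow(Mul(47068, Pow(41376, -1)), -1)), Mul(-44826, Pow(31333, -1))) = Add(Mul(Pow(Add(108, -193), Rational(1, 2)), Pow(Mul(47068, Pow(41376, -1)), -1)), Mul(-44826, Pow(31333, -1))) = Add(Mul(Pow(-85, Rational(1, 2)), Pow(Mul(47068, Rational(1, 41376)), -1)), Mul(-44826, Rational(1, 31333))) = Add(Mul(Mul(I, Pow(85, Rational(1, 2))), Pow(Rational(11767, 10344), -1)), Rational(-44826, 31333)) = Add(Mul(Mul(I, Pow(85, Rational(1, 2))), Rational(10344, 11767)), Rational(-44826, 31333)) = Add(Mul(Rational(10344, 11767), I, Pow(85, Rational(1, 2))), Rational(-44826, 31333)) = Add(Rational(-44826, 31333), Mul(Rational(10344, 11767), I, Pow(85, Rational(1, 2))))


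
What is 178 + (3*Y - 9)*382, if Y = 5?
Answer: 2470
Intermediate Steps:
178 + (3*Y - 9)*382 = 178 + (3*5 - 9)*382 = 178 + (15 - 9)*382 = 178 + 6*382 = 178 + 2292 = 2470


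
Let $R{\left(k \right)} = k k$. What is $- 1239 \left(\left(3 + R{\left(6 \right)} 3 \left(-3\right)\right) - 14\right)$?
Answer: $415065$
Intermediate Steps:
$R{\left(k \right)} = k^{2}$
$- 1239 \left(\left(3 + R{\left(6 \right)} 3 \left(-3\right)\right) - 14\right) = - 1239 \left(\left(3 + 6^{2} \cdot 3 \left(-3\right)\right) - 14\right) = - 1239 \left(\left(3 + 36 \cdot 3 \left(-3\right)\right) - 14\right) = - 1239 \left(\left(3 + 108 \left(-3\right)\right) - 14\right) = - 1239 \left(\left(3 - 324\right) - 14\right) = - 1239 \left(-321 - 14\right) = \left(-1239\right) \left(-335\right) = 415065$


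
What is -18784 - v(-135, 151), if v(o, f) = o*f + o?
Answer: 1736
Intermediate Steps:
v(o, f) = o + f*o (v(o, f) = f*o + o = o + f*o)
-18784 - v(-135, 151) = -18784 - (-135)*(1 + 151) = -18784 - (-135)*152 = -18784 - 1*(-20520) = -18784 + 20520 = 1736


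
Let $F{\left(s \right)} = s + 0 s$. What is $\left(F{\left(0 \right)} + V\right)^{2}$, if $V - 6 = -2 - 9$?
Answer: $25$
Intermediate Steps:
$F{\left(s \right)} = s$ ($F{\left(s \right)} = s + 0 = s$)
$V = -5$ ($V = 6 - 11 = -5$)
$\left(F{\left(0 \right)} + V\right)^{2} = \left(0 - 5\right)^{2} = \left(-5\right)^{2} = 25$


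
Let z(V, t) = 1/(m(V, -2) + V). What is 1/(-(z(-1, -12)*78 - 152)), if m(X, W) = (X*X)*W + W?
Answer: 5/838 ≈ 0.0059666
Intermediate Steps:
m(X, W) = W + W*X² (m(X, W) = X²*W + W = W*X² + W = W + W*X²)
z(V, t) = 1/(-2 + V - 2*V²) (z(V, t) = 1/(-2*(1 + V²) + V) = 1/((-2 - 2*V²) + V) = 1/(-2 + V - 2*V²))
1/(-(z(-1, -12)*78 - 152)) = 1/(-(78/(-2 - 1 - 2*(-1)²) - 152)) = 1/(-(78/(-2 - 1 - 2*1) - 152)) = 1/(-(78/(-2 - 1 - 2) - 152)) = 1/(-(78/(-5) - 152)) = 1/(-(-⅕*78 - 152)) = 1/(-(-78/5 - 152)) = 1/(-1*(-838/5)) = 1/(838/5) = 5/838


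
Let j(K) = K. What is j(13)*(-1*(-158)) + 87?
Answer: 2141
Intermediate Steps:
j(13)*(-1*(-158)) + 87 = 13*(-1*(-158)) + 87 = 13*158 + 87 = 2054 + 87 = 2141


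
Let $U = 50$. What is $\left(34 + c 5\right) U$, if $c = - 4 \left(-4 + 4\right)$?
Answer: $1700$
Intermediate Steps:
$c = 0$ ($c = \left(-4\right) 0 = 0$)
$\left(34 + c 5\right) U = \left(34 + 0 \cdot 5\right) 50 = \left(34 + 0\right) 50 = 34 \cdot 50 = 1700$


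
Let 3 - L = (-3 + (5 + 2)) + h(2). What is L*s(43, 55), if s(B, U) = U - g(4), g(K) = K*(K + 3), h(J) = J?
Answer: -81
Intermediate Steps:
g(K) = K*(3 + K)
L = -3 (L = 3 - ((-3 + (5 + 2)) + 2) = 3 - ((-3 + 7) + 2) = 3 - (4 + 2) = 3 - 1*6 = 3 - 6 = -3)
s(B, U) = -28 + U (s(B, U) = U - 4*(3 + 4) = U - 4*7 = U - 1*28 = U - 28 = -28 + U)
L*s(43, 55) = -3*(-28 + 55) = -3*27 = -81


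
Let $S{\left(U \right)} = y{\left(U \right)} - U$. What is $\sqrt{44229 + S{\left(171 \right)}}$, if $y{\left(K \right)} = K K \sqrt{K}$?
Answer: $\sqrt{44058 + 87723 \sqrt{19}} \approx 653.02$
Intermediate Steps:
$y{\left(K \right)} = K^{\frac{5}{2}}$ ($y{\left(K \right)} = K^{2} \sqrt{K} = K^{\frac{5}{2}}$)
$S{\left(U \right)} = U^{\frac{5}{2}} - U$
$\sqrt{44229 + S{\left(171 \right)}} = \sqrt{44229 + \left(171^{\frac{5}{2}} - 171\right)} = \sqrt{44229 - \left(171 - 87723 \sqrt{19}\right)} = \sqrt{44058 + 87723 \sqrt{19}}$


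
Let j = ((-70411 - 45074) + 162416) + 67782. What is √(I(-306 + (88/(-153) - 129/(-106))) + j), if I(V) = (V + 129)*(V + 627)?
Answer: √15252427388113/16218 ≈ 240.81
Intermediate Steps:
j = 114713 (j = (-115485 + 162416) + 67782 = 46931 + 67782 = 114713)
I(V) = (129 + V)*(627 + V)
√(I(-306 + (88/(-153) - 129/(-106))) + j) = √((80883 + (-306 + (88/(-153) - 129/(-106)))² + 756*(-306 + (88/(-153) - 129/(-106)))) + 114713) = √((80883 + (-306 + (88*(-1/153) - 129*(-1/106)))² + 756*(-306 + (88*(-1/153) - 129*(-1/106)))) + 114713) = √((80883 + (-306 + (-88/153 + 129/106))² + 756*(-306 + (-88/153 + 129/106))) + 114713) = √((80883 + (-306 + 10409/16218)² + 756*(-306 + 10409/16218)) + 114713) = √((80883 + (-4952299/16218)² + 756*(-4952299/16218)) + 114713) = √((80883 + 24525265385401/263023524 - 207996558/901) + 114713) = √(-14919790120499/263023524 + 114713) = √(15252427388113/263023524) = √15252427388113/16218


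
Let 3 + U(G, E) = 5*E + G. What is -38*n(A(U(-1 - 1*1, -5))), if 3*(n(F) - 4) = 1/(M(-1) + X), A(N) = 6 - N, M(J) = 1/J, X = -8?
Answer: -4066/27 ≈ -150.59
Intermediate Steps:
M(J) = 1/J
U(G, E) = -3 + G + 5*E (U(G, E) = -3 + (5*E + G) = -3 + (G + 5*E) = -3 + G + 5*E)
n(F) = 107/27 (n(F) = 4 + 1/(3*(1/(-1) - 8)) = 4 + 1/(3*(-1 - 8)) = 4 + (1/3)/(-9) = 4 + (1/3)*(-1/9) = 4 - 1/27 = 107/27)
-38*n(A(U(-1 - 1*1, -5))) = -38*107/27 = -4066/27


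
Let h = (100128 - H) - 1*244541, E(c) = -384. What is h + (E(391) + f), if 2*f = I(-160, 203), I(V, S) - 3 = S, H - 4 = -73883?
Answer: -70815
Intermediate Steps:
H = -73879 (H = 4 - 73883 = -73879)
I(V, S) = 3 + S
f = 103 (f = (3 + 203)/2 = (½)*206 = 103)
h = -70534 (h = (100128 - 1*(-73879)) - 1*244541 = (100128 + 73879) - 244541 = 174007 - 244541 = -70534)
h + (E(391) + f) = -70534 + (-384 + 103) = -70534 - 281 = -70815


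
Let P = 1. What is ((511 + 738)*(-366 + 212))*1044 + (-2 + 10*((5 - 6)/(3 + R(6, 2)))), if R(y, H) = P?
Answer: -401618457/2 ≈ -2.0081e+8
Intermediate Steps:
R(y, H) = 1
((511 + 738)*(-366 + 212))*1044 + (-2 + 10*((5 - 6)/(3 + R(6, 2)))) = ((511 + 738)*(-366 + 212))*1044 + (-2 + 10*((5 - 6)/(3 + 1))) = (1249*(-154))*1044 + (-2 + 10*(-1/4)) = -192346*1044 + (-2 + 10*(-1*¼)) = -200809224 + (-2 + 10*(-¼)) = -200809224 + (-2 - 5/2) = -200809224 - 9/2 = -401618457/2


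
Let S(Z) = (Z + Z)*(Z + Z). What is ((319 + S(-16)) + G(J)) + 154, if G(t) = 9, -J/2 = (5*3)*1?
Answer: 1506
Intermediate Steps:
S(Z) = 4*Z² (S(Z) = (2*Z)*(2*Z) = 4*Z²)
J = -30 (J = -2*5*3 = -30 ≈ -30.000)
((319 + S(-16)) + G(J)) + 154 = ((319 + 4*(-16)²) + 9) + 154 = ((319 + 4*256) + 9) + 154 = ((319 + 1024) + 9) + 154 = (1343 + 9) + 154 = 1352 + 154 = 1506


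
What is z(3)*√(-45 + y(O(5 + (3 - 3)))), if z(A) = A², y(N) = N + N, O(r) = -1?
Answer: 9*I*√47 ≈ 61.701*I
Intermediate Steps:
y(N) = 2*N
z(3)*√(-45 + y(O(5 + (3 - 3)))) = 3²*√(-45 + 2*(-1)) = 9*√(-45 - 2) = 9*√(-47) = 9*(I*√47) = 9*I*√47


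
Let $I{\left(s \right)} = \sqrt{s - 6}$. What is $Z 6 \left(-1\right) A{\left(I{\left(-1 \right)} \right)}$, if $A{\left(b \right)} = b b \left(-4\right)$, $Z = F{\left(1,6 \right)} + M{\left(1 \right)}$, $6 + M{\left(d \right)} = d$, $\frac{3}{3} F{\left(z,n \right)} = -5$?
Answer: $1680$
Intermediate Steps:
$F{\left(z,n \right)} = -5$
$M{\left(d \right)} = -6 + d$
$I{\left(s \right)} = \sqrt{-6 + s}$
$Z = -10$ ($Z = -5 + \left(-6 + 1\right) = -5 - 5 = -10$)
$A{\left(b \right)} = - 4 b^{2}$ ($A{\left(b \right)} = b^{2} \left(-4\right) = - 4 b^{2}$)
$Z 6 \left(-1\right) A{\left(I{\left(-1 \right)} \right)} = \left(-10\right) 6 \left(-1\right) \left(- 4 \left(\sqrt{-6 - 1}\right)^{2}\right) = \left(-60\right) \left(-1\right) \left(- 4 \left(\sqrt{-7}\right)^{2}\right) = 60 \left(- 4 \left(i \sqrt{7}\right)^{2}\right) = 60 \left(\left(-4\right) \left(-7\right)\right) = 60 \cdot 28 = 1680$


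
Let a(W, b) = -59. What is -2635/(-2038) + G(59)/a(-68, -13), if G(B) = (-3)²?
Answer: 137123/120242 ≈ 1.1404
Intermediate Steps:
G(B) = 9
-2635/(-2038) + G(59)/a(-68, -13) = -2635/(-2038) + 9/(-59) = -2635*(-1/2038) + 9*(-1/59) = 2635/2038 - 9/59 = 137123/120242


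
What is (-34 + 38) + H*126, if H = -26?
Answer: -3272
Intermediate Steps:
(-34 + 38) + H*126 = (-34 + 38) - 26*126 = 4 - 3276 = -3272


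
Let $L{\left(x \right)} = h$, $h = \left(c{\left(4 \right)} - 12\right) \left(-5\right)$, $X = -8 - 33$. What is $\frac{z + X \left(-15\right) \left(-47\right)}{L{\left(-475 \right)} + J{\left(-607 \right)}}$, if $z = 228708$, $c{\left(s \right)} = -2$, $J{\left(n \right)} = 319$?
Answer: $\frac{199803}{389} \approx 513.63$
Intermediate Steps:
$X = -41$
$h = 70$ ($h = \left(-2 - 12\right) \left(-5\right) = \left(-14\right) \left(-5\right) = 70$)
$L{\left(x \right)} = 70$
$\frac{z + X \left(-15\right) \left(-47\right)}{L{\left(-475 \right)} + J{\left(-607 \right)}} = \frac{228708 + \left(-41\right) \left(-15\right) \left(-47\right)}{70 + 319} = \frac{228708 + 615 \left(-47\right)}{389} = \left(228708 - 28905\right) \frac{1}{389} = 199803 \cdot \frac{1}{389} = \frac{199803}{389}$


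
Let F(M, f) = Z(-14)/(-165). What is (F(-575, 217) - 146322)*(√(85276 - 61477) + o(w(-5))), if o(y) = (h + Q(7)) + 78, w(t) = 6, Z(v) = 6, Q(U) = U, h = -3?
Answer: -659912384/55 - 8047712*√23799/55 ≈ -3.4571e+7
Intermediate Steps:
o(y) = 82 (o(y) = (-3 + 7) + 78 = 4 + 78 = 82)
F(M, f) = -2/55 (F(M, f) = 6/(-165) = 6*(-1/165) = -2/55)
(F(-575, 217) - 146322)*(√(85276 - 61477) + o(w(-5))) = (-2/55 - 146322)*(√(85276 - 61477) + 82) = -8047712*(√23799 + 82)/55 = -8047712*(82 + √23799)/55 = -659912384/55 - 8047712*√23799/55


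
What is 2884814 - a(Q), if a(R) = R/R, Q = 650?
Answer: 2884813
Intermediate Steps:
a(R) = 1
2884814 - a(Q) = 2884814 - 1*1 = 2884814 - 1 = 2884813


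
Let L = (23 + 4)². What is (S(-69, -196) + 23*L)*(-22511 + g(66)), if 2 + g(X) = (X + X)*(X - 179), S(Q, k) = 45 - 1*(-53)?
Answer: -631240085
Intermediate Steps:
S(Q, k) = 98 (S(Q, k) = 45 + 53 = 98)
g(X) = -2 + 2*X*(-179 + X) (g(X) = -2 + (X + X)*(X - 179) = -2 + (2*X)*(-179 + X) = -2 + 2*X*(-179 + X))
L = 729 (L = 27² = 729)
(S(-69, -196) + 23*L)*(-22511 + g(66)) = (98 + 23*729)*(-22511 + (-2 - 358*66 + 2*66²)) = (98 + 16767)*(-22511 + (-2 - 23628 + 2*4356)) = 16865*(-22511 + (-2 - 23628 + 8712)) = 16865*(-22511 - 14918) = 16865*(-37429) = -631240085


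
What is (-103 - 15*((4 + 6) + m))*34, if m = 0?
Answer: -8602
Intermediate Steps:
(-103 - 15*((4 + 6) + m))*34 = (-103 - 15*((4 + 6) + 0))*34 = (-103 - 15*(10 + 0))*34 = (-103 - 15*10)*34 = (-103 - 150)*34 = -253*34 = -8602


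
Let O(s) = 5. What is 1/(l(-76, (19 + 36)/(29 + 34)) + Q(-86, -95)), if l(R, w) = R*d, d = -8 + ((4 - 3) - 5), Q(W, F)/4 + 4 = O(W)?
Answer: 1/916 ≈ 0.0010917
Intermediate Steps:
Q(W, F) = 4 (Q(W, F) = -16 + 4*5 = -16 + 20 = 4)
d = -12 (d = -8 + (1 - 5) = -8 - 4 = -12)
l(R, w) = -12*R (l(R, w) = R*(-12) = -12*R)
1/(l(-76, (19 + 36)/(29 + 34)) + Q(-86, -95)) = 1/(-12*(-76) + 4) = 1/(912 + 4) = 1/916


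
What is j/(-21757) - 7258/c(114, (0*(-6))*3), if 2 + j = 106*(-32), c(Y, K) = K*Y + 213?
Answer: -157189384/4634241 ≈ -33.919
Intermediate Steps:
c(Y, K) = 213 + K*Y
j = -3394 (j = -2 + 106*(-32) = -2 - 3392 = -3394)
j/(-21757) - 7258/c(114, (0*(-6))*3) = -3394/(-21757) - 7258/(213 + ((0*(-6))*3)*114) = -3394*(-1/21757) - 7258/(213 + (0*3)*114) = 3394/21757 - 7258/(213 + 0*114) = 3394/21757 - 7258/(213 + 0) = 3394/21757 - 7258/213 = -157189384/4634241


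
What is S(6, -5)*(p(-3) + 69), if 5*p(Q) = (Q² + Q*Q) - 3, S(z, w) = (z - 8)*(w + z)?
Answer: -144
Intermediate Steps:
S(z, w) = (-8 + z)*(w + z)
p(Q) = -⅗ + 2*Q²/5 (p(Q) = ((Q² + Q*Q) - 3)/5 = ((Q² + Q²) - 3)/5 = (2*Q² - 3)/5 = (-3 + 2*Q²)/5 = -⅗ + 2*Q²/5)
S(6, -5)*(p(-3) + 69) = (6² - 8*(-5) - 8*6 - 5*6)*((-⅗ + (⅖)*(-3)²) + 69) = (36 + 40 - 48 - 30)*((-⅗ + (⅖)*9) + 69) = -2*((-⅗ + 18/5) + 69) = -2*(3 + 69) = -2*72 = -144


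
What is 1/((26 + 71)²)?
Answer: 1/9409 ≈ 0.00010628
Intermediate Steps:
1/((26 + 71)²) = 1/(97²) = 1/9409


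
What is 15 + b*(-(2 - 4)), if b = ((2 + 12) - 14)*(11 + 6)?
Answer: 15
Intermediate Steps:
b = 0 (b = (14 - 14)*17 = 0*17 = 0)
15 + b*(-(2 - 4)) = 15 + 0*(-(2 - 4)) = 15 + 0*(-1*(-2)) = 15 + 0*2 = 15 + 0 = 15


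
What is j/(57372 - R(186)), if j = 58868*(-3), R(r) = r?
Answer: -29434/9531 ≈ -3.0882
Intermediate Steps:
j = -176604
j/(57372 - R(186)) = -176604/(57372 - 1*186) = -176604/(57372 - 186) = -176604/57186 = -176604*1/57186 = -29434/9531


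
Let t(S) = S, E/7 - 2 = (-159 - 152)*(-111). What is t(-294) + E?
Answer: 241367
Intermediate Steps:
E = 241661 (E = 14 + 7*((-159 - 152)*(-111)) = 14 + 7*(-311*(-111)) = 14 + 7*34521 = 14 + 241647 = 241661)
t(-294) + E = -294 + 241661 = 241367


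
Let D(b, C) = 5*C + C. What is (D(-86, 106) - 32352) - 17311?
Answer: -49027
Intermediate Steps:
D(b, C) = 6*C
(D(-86, 106) - 32352) - 17311 = (6*106 - 32352) - 17311 = (636 - 32352) - 17311 = -31716 - 17311 = -49027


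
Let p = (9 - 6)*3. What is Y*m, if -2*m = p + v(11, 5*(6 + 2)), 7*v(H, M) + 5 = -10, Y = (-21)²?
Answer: -1512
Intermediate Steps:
p = 9 (p = 3*3 = 9)
Y = 441
v(H, M) = -15/7 (v(H, M) = -5/7 + (⅐)*(-10) = -5/7 - 10/7 = -15/7)
m = -24/7 (m = -(9 - 15/7)/2 = -½*48/7 = -24/7 ≈ -3.4286)
Y*m = 441*(-24/7) = -1512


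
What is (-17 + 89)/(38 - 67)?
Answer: -72/29 ≈ -2.4828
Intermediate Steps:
(-17 + 89)/(38 - 67) = 72/(-29) = 72*(-1/29) = -72/29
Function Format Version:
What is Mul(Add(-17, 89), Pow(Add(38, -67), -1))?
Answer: Rational(-72, 29) ≈ -2.4828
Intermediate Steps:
Mul(Add(-17, 89), Pow(Add(38, -67), -1)) = Mul(72, Pow(-29, -1)) = Mul(72, Rational(-1, 29)) = Rational(-72, 29)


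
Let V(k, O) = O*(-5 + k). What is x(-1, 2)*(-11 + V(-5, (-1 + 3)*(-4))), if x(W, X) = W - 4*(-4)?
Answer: 1035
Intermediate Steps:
x(W, X) = 16 + W (x(W, X) = W + 16 = 16 + W)
x(-1, 2)*(-11 + V(-5, (-1 + 3)*(-4))) = (16 - 1)*(-11 + ((-1 + 3)*(-4))*(-5 - 5)) = 15*(-11 + (2*(-4))*(-10)) = 15*(-11 - 8*(-10)) = 15*(-11 + 80) = 15*69 = 1035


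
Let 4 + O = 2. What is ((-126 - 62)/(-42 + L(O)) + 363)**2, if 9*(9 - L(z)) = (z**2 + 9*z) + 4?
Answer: 11209092129/82369 ≈ 1.3608e+5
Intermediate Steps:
O = -2 (O = -4 + 2 = -2)
L(z) = 77/9 - z - z**2/9 (L(z) = 9 - ((z**2 + 9*z) + 4)/9 = 9 - (4 + z**2 + 9*z)/9 = 9 + (-4/9 - z - z**2/9) = 77/9 - z - z**2/9)
((-126 - 62)/(-42 + L(O)) + 363)**2 = ((-126 - 62)/(-42 + (77/9 - 1*(-2) - 1/9*(-2)**2)) + 363)**2 = (-188/(-42 + (77/9 + 2 - 1/9*4)) + 363)**2 = (-188/(-42 + (77/9 + 2 - 4/9)) + 363)**2 = (-188/(-42 + 91/9) + 363)**2 = (-188/(-287/9) + 363)**2 = (-188*(-9/287) + 363)**2 = (1692/287 + 363)**2 = (105873/287)**2 = 11209092129/82369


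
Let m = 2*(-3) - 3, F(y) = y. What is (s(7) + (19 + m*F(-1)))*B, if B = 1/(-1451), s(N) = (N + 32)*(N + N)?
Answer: -574/1451 ≈ -0.39559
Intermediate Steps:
m = -9 (m = -6 - 3 = -9)
s(N) = 2*N*(32 + N) (s(N) = (32 + N)*(2*N) = 2*N*(32 + N))
B = -1/1451 ≈ -0.00068918
(s(7) + (19 + m*F(-1)))*B = (2*7*(32 + 7) + (19 - 9*(-1)))*(-1/1451) = (2*7*39 + (19 + 9))*(-1/1451) = (546 + 28)*(-1/1451) = 574*(-1/1451) = -574/1451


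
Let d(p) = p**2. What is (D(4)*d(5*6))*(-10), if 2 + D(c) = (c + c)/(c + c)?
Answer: 9000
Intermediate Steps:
D(c) = -1 (D(c) = -2 + (c + c)/(c + c) = -2 + (2*c)/((2*c)) = -2 + (2*c)*(1/(2*c)) = -2 + 1 = -1)
(D(4)*d(5*6))*(-10) = -(5*6)**2*(-10) = -1*30**2*(-10) = -1*900*(-10) = -900*(-10) = 9000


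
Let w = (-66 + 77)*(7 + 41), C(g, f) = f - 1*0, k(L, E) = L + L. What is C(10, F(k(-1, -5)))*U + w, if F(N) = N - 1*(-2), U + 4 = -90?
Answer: 528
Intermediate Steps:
k(L, E) = 2*L
U = -94 (U = -4 - 90 = -94)
F(N) = 2 + N (F(N) = N + 2 = 2 + N)
C(g, f) = f (C(g, f) = f + 0 = f)
w = 528 (w = 11*48 = 528)
C(10, F(k(-1, -5)))*U + w = (2 + 2*(-1))*(-94) + 528 = (2 - 2)*(-94) + 528 = 0*(-94) + 528 = 0 + 528 = 528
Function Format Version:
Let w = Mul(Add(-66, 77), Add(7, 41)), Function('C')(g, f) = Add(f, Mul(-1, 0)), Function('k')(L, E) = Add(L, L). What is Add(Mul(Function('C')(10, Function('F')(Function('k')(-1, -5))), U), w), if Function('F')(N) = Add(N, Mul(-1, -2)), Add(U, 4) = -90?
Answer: 528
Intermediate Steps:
Function('k')(L, E) = Mul(2, L)
U = -94 (U = Add(-4, -90) = -94)
Function('F')(N) = Add(2, N) (Function('F')(N) = Add(N, 2) = Add(2, N))
Function('C')(g, f) = f (Function('C')(g, f) = Add(f, 0) = f)
w = 528 (w = Mul(11, 48) = 528)
Add(Mul(Function('C')(10, Function('F')(Function('k')(-1, -5))), U), w) = Add(Mul(Add(2, Mul(2, -1)), -94), 528) = Add(Mul(Add(2, -2), -94), 528) = Add(Mul(0, -94), 528) = Add(0, 528) = 528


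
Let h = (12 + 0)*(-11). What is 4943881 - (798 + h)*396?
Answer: 4680145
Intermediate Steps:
h = -132 (h = 12*(-11) = -132)
4943881 - (798 + h)*396 = 4943881 - (798 - 132)*396 = 4943881 - 666*396 = 4943881 - 1*263736 = 4943881 - 263736 = 4680145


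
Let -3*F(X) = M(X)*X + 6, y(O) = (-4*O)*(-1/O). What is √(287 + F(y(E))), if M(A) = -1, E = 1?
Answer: √2577/3 ≈ 16.921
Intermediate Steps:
y(O) = 4
F(X) = -2 + X/3 (F(X) = -(-X + 6)/3 = -(6 - X)/3 = -2 + X/3)
√(287 + F(y(E))) = √(287 + (-2 + (⅓)*4)) = √(287 + (-2 + 4/3)) = √(287 - ⅔) = √(859/3) = √2577/3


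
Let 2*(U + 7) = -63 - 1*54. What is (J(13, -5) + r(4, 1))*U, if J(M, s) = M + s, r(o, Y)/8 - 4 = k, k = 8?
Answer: -6812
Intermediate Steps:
r(o, Y) = 96 (r(o, Y) = 32 + 8*8 = 32 + 64 = 96)
U = -131/2 (U = -7 + (-63 - 1*54)/2 = -7 + (-63 - 54)/2 = -7 + (1/2)*(-117) = -7 - 117/2 = -131/2 ≈ -65.500)
(J(13, -5) + r(4, 1))*U = ((13 - 5) + 96)*(-131/2) = (8 + 96)*(-131/2) = 104*(-131/2) = -6812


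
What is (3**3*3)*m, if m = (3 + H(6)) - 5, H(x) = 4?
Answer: 162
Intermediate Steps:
m = 2 (m = (3 + 4) - 5 = 7 - 5 = 2)
(3**3*3)*m = (3**3*3)*2 = (27*3)*2 = 81*2 = 162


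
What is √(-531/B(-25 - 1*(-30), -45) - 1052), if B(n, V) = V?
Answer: I*√26005/5 ≈ 32.252*I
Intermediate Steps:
√(-531/B(-25 - 1*(-30), -45) - 1052) = √(-531/(-45) - 1052) = √(-531*(-1/45) - 1052) = √(59/5 - 1052) = √(-5201/5) = I*√26005/5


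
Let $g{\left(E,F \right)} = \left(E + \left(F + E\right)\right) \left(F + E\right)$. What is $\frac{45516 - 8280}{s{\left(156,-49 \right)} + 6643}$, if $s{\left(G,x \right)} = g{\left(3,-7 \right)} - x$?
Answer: $\frac{3103}{558} \approx 5.5609$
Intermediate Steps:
$g{\left(E,F \right)} = \left(E + F\right) \left(F + 2 E\right)$ ($g{\left(E,F \right)} = \left(E + \left(E + F\right)\right) \left(E + F\right) = \left(F + 2 E\right) \left(E + F\right) = \left(E + F\right) \left(F + 2 E\right)$)
$s{\left(G,x \right)} = 4 - x$ ($s{\left(G,x \right)} = \left(\left(-7\right)^{2} + 2 \cdot 3^{2} + 3 \cdot 3 \left(-7\right)\right) - x = \left(49 + 2 \cdot 9 - 63\right) - x = \left(49 + 18 - 63\right) - x = 4 - x$)
$\frac{45516 - 8280}{s{\left(156,-49 \right)} + 6643} = \frac{45516 - 8280}{\left(4 - -49\right) + 6643} = \frac{37236}{\left(4 + 49\right) + 6643} = \frac{37236}{53 + 6643} = \frac{37236}{6696} = 37236 \cdot \frac{1}{6696} = \frac{3103}{558}$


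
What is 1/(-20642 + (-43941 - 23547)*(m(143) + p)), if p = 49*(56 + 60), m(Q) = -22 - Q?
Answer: -1/372486914 ≈ -2.6847e-9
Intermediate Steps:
p = 5684 (p = 49*116 = 5684)
1/(-20642 + (-43941 - 23547)*(m(143) + p)) = 1/(-20642 + (-43941 - 23547)*((-22 - 1*143) + 5684)) = 1/(-20642 - 67488*((-22 - 143) + 5684)) = 1/(-20642 - 67488*(-165 + 5684)) = 1/(-20642 - 67488*5519) = 1/(-20642 - 372466272) = 1/(-372486914) = -1/372486914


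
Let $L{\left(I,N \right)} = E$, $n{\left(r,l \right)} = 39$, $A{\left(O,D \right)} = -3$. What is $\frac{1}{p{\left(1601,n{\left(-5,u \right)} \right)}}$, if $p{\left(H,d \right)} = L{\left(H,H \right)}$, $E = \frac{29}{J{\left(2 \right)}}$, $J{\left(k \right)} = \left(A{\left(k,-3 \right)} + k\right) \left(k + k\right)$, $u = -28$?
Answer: $- \frac{4}{29} \approx -0.13793$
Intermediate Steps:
$J{\left(k \right)} = 2 k \left(-3 + k\right)$ ($J{\left(k \right)} = \left(-3 + k\right) \left(k + k\right) = \left(-3 + k\right) 2 k = 2 k \left(-3 + k\right)$)
$E = - \frac{29}{4}$ ($E = \frac{29}{2 \cdot 2 \left(-3 + 2\right)} = \frac{29}{2 \cdot 2 \left(-1\right)} = \frac{29}{-4} = 29 \left(- \frac{1}{4}\right) = - \frac{29}{4} \approx -7.25$)
$L{\left(I,N \right)} = - \frac{29}{4}$
$p{\left(H,d \right)} = - \frac{29}{4}$
$\frac{1}{p{\left(1601,n{\left(-5,u \right)} \right)}} = \frac{1}{- \frac{29}{4}} = - \frac{4}{29}$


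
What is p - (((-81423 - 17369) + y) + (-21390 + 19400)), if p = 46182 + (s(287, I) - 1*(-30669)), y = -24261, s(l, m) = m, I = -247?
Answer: 201647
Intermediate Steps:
p = 76604 (p = 46182 + (-247 - 1*(-30669)) = 46182 + (-247 + 30669) = 46182 + 30422 = 76604)
p - (((-81423 - 17369) + y) + (-21390 + 19400)) = 76604 - (((-81423 - 17369) - 24261) + (-21390 + 19400)) = 76604 - ((-98792 - 24261) - 1990) = 76604 - (-123053 - 1990) = 76604 - 1*(-125043) = 76604 + 125043 = 201647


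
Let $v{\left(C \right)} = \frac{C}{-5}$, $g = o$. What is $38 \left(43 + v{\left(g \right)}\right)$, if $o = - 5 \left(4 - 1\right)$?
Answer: $1748$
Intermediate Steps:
$o = -15$ ($o = \left(-5\right) 3 = -15$)
$g = -15$
$v{\left(C \right)} = - \frac{C}{5}$ ($v{\left(C \right)} = C \left(- \frac{1}{5}\right) = - \frac{C}{5}$)
$38 \left(43 + v{\left(g \right)}\right) = 38 \left(43 - -3\right) = 38 \left(43 + 3\right) = 38 \cdot 46 = 1748$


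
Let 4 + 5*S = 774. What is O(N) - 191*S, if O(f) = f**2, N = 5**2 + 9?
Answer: -28258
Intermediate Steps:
N = 34 (N = 25 + 9 = 34)
S = 154 (S = -4/5 + (1/5)*774 = -4/5 + 774/5 = 154)
O(N) - 191*S = 34**2 - 191*154 = 1156 - 29414 = -28258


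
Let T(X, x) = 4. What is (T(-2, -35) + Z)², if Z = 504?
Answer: 258064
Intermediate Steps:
(T(-2, -35) + Z)² = (4 + 504)² = 508² = 258064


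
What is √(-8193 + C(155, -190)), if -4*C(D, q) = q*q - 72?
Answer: 20*I*√43 ≈ 131.15*I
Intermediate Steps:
C(D, q) = 18 - q²/4 (C(D, q) = -(q*q - 72)/4 = -(q² - 72)/4 = -(-72 + q²)/4 = 18 - q²/4)
√(-8193 + C(155, -190)) = √(-8193 + (18 - ¼*(-190)²)) = √(-8193 + (18 - ¼*36100)) = √(-8193 + (18 - 9025)) = √(-8193 - 9007) = √(-17200) = 20*I*√43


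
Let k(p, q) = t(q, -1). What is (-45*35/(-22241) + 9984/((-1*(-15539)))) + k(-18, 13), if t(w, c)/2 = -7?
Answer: -4591912517/345602899 ≈ -13.287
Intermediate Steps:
t(w, c) = -14 (t(w, c) = 2*(-7) = -14)
k(p, q) = -14
(-45*35/(-22241) + 9984/((-1*(-15539)))) + k(-18, 13) = (-45*35/(-22241) + 9984/((-1*(-15539)))) - 14 = (-1575*(-1/22241) + 9984/15539) - 14 = (1575/22241 + 9984*(1/15539)) - 14 = (1575/22241 + 9984/15539) - 14 = 246528069/345602899 - 14 = -4591912517/345602899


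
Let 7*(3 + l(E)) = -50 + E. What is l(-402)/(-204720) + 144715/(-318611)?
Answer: -207231680597/456582307440 ≈ -0.45388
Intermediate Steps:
l(E) = -71/7 + E/7 (l(E) = -3 + (-50 + E)/7 = -3 + (-50/7 + E/7) = -71/7 + E/7)
l(-402)/(-204720) + 144715/(-318611) = (-71/7 + (1/7)*(-402))/(-204720) + 144715/(-318611) = (-71/7 - 402/7)*(-1/204720) + 144715*(-1/318611) = -473/7*(-1/204720) - 144715/318611 = 473/1433040 - 144715/318611 = -207231680597/456582307440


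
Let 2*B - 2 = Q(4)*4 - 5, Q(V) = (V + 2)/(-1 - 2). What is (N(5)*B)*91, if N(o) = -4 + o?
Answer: -1001/2 ≈ -500.50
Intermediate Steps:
Q(V) = -2/3 - V/3 (Q(V) = (2 + V)/(-3) = (2 + V)*(-1/3) = -2/3 - V/3)
B = -11/2 (B = 1 + ((-2/3 - 1/3*4)*4 - 5)/2 = 1 + ((-2/3 - 4/3)*4 - 5)/2 = 1 + (-2*4 - 5)/2 = 1 + (-8 - 5)/2 = 1 + (1/2)*(-13) = 1 - 13/2 = -11/2 ≈ -5.5000)
(N(5)*B)*91 = ((-4 + 5)*(-11/2))*91 = (1*(-11/2))*91 = -11/2*91 = -1001/2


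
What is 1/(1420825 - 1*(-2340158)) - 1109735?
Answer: -4173694469504/3760983 ≈ -1.1097e+6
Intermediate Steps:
1/(1420825 - 1*(-2340158)) - 1109735 = 1/(1420825 + 2340158) - 1109735 = 1/3760983 - 1109735 = -4173694469504/3760983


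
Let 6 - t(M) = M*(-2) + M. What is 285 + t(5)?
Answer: 296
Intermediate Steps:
t(M) = 6 + M (t(M) = 6 - (M*(-2) + M) = 6 - (-2*M + M) = 6 - (-1)*M = 6 + M)
285 + t(5) = 285 + (6 + 5) = 285 + 11 = 296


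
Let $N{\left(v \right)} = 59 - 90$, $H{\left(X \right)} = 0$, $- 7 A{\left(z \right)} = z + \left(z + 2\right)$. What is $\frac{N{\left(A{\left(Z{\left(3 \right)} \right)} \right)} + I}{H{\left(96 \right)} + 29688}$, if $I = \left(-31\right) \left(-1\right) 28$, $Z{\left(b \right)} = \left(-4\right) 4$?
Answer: $\frac{279}{9896} \approx 0.028193$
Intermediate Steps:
$Z{\left(b \right)} = -16$
$A{\left(z \right)} = - \frac{2}{7} - \frac{2 z}{7}$ ($A{\left(z \right)} = - \frac{z + \left(z + 2\right)}{7} = - \frac{z + \left(2 + z\right)}{7} = - \frac{2 + 2 z}{7} = - \frac{2}{7} - \frac{2 z}{7}$)
$N{\left(v \right)} = -31$ ($N{\left(v \right)} = 59 - 90 = -31$)
$I = 868$ ($I = 31 \cdot 28 = 868$)
$\frac{N{\left(A{\left(Z{\left(3 \right)} \right)} \right)} + I}{H{\left(96 \right)} + 29688} = \frac{-31 + 868}{0 + 29688} = \frac{837}{29688} = 837 \cdot \frac{1}{29688} = \frac{279}{9896}$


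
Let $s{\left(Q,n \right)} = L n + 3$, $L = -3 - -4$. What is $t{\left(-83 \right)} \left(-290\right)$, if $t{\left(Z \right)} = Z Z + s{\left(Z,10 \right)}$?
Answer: $-2001580$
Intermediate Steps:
$L = 1$ ($L = -3 + 4 = 1$)
$s{\left(Q,n \right)} = 3 + n$ ($s{\left(Q,n \right)} = 1 n + 3 = n + 3 = 3 + n$)
$t{\left(Z \right)} = 13 + Z^{2}$ ($t{\left(Z \right)} = Z Z + \left(3 + 10\right) = Z^{2} + 13 = 13 + Z^{2}$)
$t{\left(-83 \right)} \left(-290\right) = \left(13 + \left(-83\right)^{2}\right) \left(-290\right) = \left(13 + 6889\right) \left(-290\right) = 6902 \left(-290\right) = -2001580$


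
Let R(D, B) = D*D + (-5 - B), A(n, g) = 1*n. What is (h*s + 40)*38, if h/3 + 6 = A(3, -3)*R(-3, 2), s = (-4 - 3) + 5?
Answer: 1520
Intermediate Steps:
A(n, g) = n
s = -2 (s = -7 + 5 = -2)
R(D, B) = -5 + D² - B (R(D, B) = D² + (-5 - B) = -5 + D² - B)
h = 0 (h = -18 + 3*(3*(-5 + (-3)² - 1*2)) = -18 + 3*(3*(-5 + 9 - 2)) = -18 + 3*(3*2) = -18 + 3*6 = -18 + 18 = 0)
(h*s + 40)*38 = (0*(-2) + 40)*38 = (0 + 40)*38 = 40*38 = 1520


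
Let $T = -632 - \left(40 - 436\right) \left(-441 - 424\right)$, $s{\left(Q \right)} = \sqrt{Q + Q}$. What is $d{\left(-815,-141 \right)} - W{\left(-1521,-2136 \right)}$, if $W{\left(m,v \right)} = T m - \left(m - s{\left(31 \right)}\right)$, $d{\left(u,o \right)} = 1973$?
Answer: $-521964160 - \sqrt{62} \approx -5.2196 \cdot 10^{8}$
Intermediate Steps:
$s{\left(Q \right)} = \sqrt{2} \sqrt{Q}$ ($s{\left(Q \right)} = \sqrt{2 Q} = \sqrt{2} \sqrt{Q}$)
$T = -343172$ ($T = -632 - \left(-396\right) \left(-865\right) = -632 - 342540 = -343172$)
$W{\left(m,v \right)} = \sqrt{62} - 343173 m$ ($W{\left(m,v \right)} = - 343172 m - \left(m - \sqrt{2} \sqrt{31}\right) = - 343172 m - \left(m - \sqrt{62}\right) = \sqrt{62} - 343173 m$)
$d{\left(-815,-141 \right)} - W{\left(-1521,-2136 \right)} = 1973 - \left(\sqrt{62} - -521966133\right) = 1973 - \left(\sqrt{62} + 521966133\right) = 1973 - \left(521966133 + \sqrt{62}\right) = -521964160 - \sqrt{62}$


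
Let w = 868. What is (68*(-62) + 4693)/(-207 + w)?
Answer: 477/661 ≈ 0.72163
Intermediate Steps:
(68*(-62) + 4693)/(-207 + w) = (68*(-62) + 4693)/(-207 + 868) = (-4216 + 4693)/661 = 477*(1/661) = 477/661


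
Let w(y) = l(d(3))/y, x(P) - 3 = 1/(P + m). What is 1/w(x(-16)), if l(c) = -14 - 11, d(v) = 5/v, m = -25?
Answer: -122/1025 ≈ -0.11902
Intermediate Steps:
x(P) = 3 + 1/(-25 + P) (x(P) = 3 + 1/(P - 25) = 3 + 1/(-25 + P))
l(c) = -25
w(y) = -25/y
1/w(x(-16)) = 1/(-25*(-25 - 16)/(-74 + 3*(-16))) = 1/(-25*(-41/(-74 - 48))) = 1/(-25/((-1/41*(-122)))) = 1/(-25/122/41) = 1/(-25*41/122) = 1/(-1025/122) = -122/1025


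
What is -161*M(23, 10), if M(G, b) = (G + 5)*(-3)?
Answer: 13524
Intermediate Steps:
M(G, b) = -15 - 3*G (M(G, b) = (5 + G)*(-3) = -15 - 3*G)
-161*M(23, 10) = -161*(-15 - 3*23) = -161*(-15 - 69) = -161*(-84) = 13524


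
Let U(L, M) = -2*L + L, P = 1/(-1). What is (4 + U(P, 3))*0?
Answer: 0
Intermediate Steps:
P = -1
U(L, M) = -L
(4 + U(P, 3))*0 = (4 - 1*(-1))*0 = (4 + 1)*0 = 5*0 = 0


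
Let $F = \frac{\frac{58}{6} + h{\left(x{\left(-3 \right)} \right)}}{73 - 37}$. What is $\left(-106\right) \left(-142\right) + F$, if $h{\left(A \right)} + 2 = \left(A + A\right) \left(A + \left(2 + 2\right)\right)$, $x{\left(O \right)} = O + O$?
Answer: $\frac{1625711}{108} \approx 15053.0$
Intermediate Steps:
$x{\left(O \right)} = 2 O$
$h{\left(A \right)} = -2 + 2 A \left(4 + A\right)$ ($h{\left(A \right)} = -2 + \left(A + A\right) \left(A + \left(2 + 2\right)\right) = -2 + 2 A \left(A + 4\right) = -2 + 2 A \left(4 + A\right)$)
$F = \frac{95}{108}$ ($F = \frac{\frac{58}{6} + \left(-2 + 2 \left(2 \left(-3\right)\right)^{2} + 8 \cdot 2 \left(-3\right)\right)}{73 - 37} = \frac{58 \cdot \frac{1}{6} + \left(-2 + 2 \left(-6\right)^{2} + 8 \left(-6\right)\right)}{36} = \left(\frac{29}{3} - -22\right) \frac{1}{36} = \left(\frac{29}{3} + 22\right) \frac{1}{36} = \frac{95}{3} \cdot \frac{1}{36} = \frac{95}{108} \approx 0.87963$)
$\left(-106\right) \left(-142\right) + F = \left(-106\right) \left(-142\right) + \frac{95}{108} = 15052 + \frac{95}{108} = \frac{1625711}{108}$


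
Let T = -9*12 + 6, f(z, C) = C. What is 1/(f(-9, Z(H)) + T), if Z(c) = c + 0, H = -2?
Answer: -1/104 ≈ -0.0096154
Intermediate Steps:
Z(c) = c
T = -102 (T = -108 + 6 = -102)
1/(f(-9, Z(H)) + T) = 1/(-2 - 102) = 1/(-104) = -1/104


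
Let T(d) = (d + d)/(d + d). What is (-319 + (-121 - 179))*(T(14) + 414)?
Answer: -256885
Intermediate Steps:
T(d) = 1 (T(d) = (2*d)/((2*d)) = (2*d)*(1/(2*d)) = 1)
(-319 + (-121 - 179))*(T(14) + 414) = (-319 + (-121 - 179))*(1 + 414) = (-319 - 300)*415 = -619*415 = -256885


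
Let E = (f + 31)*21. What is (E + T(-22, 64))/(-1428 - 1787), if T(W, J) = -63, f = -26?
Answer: -42/3215 ≈ -0.013064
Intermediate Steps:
E = 105 (E = (-26 + 31)*21 = 5*21 = 105)
(E + T(-22, 64))/(-1428 - 1787) = (105 - 63)/(-1428 - 1787) = 42/(-3215) = 42*(-1/3215) = -42/3215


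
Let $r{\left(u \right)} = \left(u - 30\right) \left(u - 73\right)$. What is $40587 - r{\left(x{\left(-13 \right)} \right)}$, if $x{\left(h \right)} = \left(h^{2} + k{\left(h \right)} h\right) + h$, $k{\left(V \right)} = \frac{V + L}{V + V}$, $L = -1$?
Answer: $31543$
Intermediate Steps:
$k{\left(V \right)} = \frac{-1 + V}{2 V}$ ($k{\left(V \right)} = \frac{V - 1}{V + V} = \frac{-1 + V}{2 V}$)
$x{\left(h \right)} = - \frac{1}{2} + h^{2} + \frac{3 h}{2}$ ($x{\left(h \right)} = \left(h^{2} + \frac{-1 + h}{2 h} h\right) + h = \left(h^{2} + \left(- \frac{1}{2} + \frac{h}{2}\right)\right) + h = \left(- \frac{1}{2} + h^{2} + \frac{h}{2}\right) + h = - \frac{1}{2} + h^{2} + \frac{3 h}{2}$)
$r{\left(u \right)} = \left(-73 + u\right) \left(-30 + u\right)$ ($r{\left(u \right)} = \left(-30 + u\right) \left(-73 + u\right) = \left(-73 + u\right) \left(-30 + u\right)$)
$40587 - r{\left(x{\left(-13 \right)} \right)} = 40587 - \left(2190 + \left(- \frac{1}{2} + \frac{1}{2} \left(-13\right) - 13 \left(1 - 13\right)\right)^{2} - 103 \left(- \frac{1}{2} + \frac{1}{2} \left(-13\right) - 13 \left(1 - 13\right)\right)\right) = 40587 - \left(2190 + \left(- \frac{1}{2} - \frac{13}{2} - -156\right)^{2} - 103 \left(- \frac{1}{2} - \frac{13}{2} - -156\right)\right) = 40587 - \left(2190 + \left(- \frac{1}{2} - \frac{13}{2} + 156\right)^{2} - 103 \left(- \frac{1}{2} - \frac{13}{2} + 156\right)\right) = 40587 - \left(2190 + 149^{2} - 15347\right) = 40587 - \left(2190 + 22201 - 15347\right) = 40587 - 9044 = 31543$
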